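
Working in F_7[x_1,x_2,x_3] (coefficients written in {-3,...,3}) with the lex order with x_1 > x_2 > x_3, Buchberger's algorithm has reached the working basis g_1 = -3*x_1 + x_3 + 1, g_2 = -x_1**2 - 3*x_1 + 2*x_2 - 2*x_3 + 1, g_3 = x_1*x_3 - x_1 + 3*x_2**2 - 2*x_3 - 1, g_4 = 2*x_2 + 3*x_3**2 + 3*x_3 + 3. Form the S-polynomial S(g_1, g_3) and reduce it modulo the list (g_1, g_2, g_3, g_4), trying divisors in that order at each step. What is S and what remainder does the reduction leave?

S(g_1, g_3) = x_1 - 3*x_2**2 + 2*x_3**2 - 3*x_3 + 1; remainder on division = 2*x_3**4 - 3*x_3**3 + x_3**2 - x_3 + 1.

lcm(LM(g_1), LM(g_3)) = x_1*x_3.
S = (lcm/LT(g_1))·g_1 − (lcm/LT(g_3))·g_3 = x_1 - 3*x_2**2 + 2*x_3**2 - 3*x_3 + 1.
Reduce S modulo (g_1, g_2, g_3, g_4) in that order:
  leading term x_1: subtract (2)·g_1 from x_1 - 3*x_2**2 + 2*x_3**2 - 3*x_3 + 1 → -3*x_2**2 + 2*x_3**2 + 2*x_3 - 1
  leading term x_2**2: subtract (2*x_2)·g_4 from -3*x_2**2 + 2*x_3**2 + 2*x_3 - 1 → x_2*x_3**2 + x_2*x_3 + x_2 + 2*x_3**2 + 2*x_3 - 1
  leading term x_2*x_3**2: subtract (-3*x_3**2)·g_4 from x_2*x_3**2 + x_2*x_3 + x_2 + 2*x_3**2 + 2*x_3 - 1 → x_2*x_3 + x_2 + 2*x_3**4 + 2*x_3**3 - 3*x_3**2 + 2*x_3 - 1
  leading term x_2*x_3: subtract (-3*x_3)·g_4 from x_2*x_3 + x_2 + 2*x_3**4 + 2*x_3**3 - 3*x_3**2 + 2*x_3 - 1 → x_2 + 2*x_3**4 - 3*x_3**3 - x_3**2 - 3*x_3 - 1
  leading term x_2: subtract (-3)·g_4 from x_2 + 2*x_3**4 - 3*x_3**3 - x_3**2 - 3*x_3 - 1 → 2*x_3**4 - 3*x_3**3 + x_3**2 - x_3 + 1
  leading term x_3**4: no divisor's leading term divides it; move 2*x_3**4 to the remainder.
  leading term x_3**3: no divisor's leading term divides it; move -3*x_3**3 to the remainder.
  leading term x_3**2: no divisor's leading term divides it; move x_3**2 to the remainder.
  leading term x_3: no divisor's leading term divides it; move -x_3 to the remainder.
  leading term 1: no divisor's leading term divides it; move 1 to the remainder.
The remainder 2*x_3**4 - 3*x_3**3 + x_3**2 - x_3 + 1 is nonzero, so it would be added as the next basis element.
This is the inner loop of Buchberger's algorithm — each nonzero remainder becomes a new basis element.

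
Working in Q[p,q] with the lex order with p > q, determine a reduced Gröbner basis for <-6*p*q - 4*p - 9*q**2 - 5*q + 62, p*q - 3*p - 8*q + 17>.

G = {p + 9/22*q**2 + 53/22*q - 82/11, q**3 + 26/9*q**2 - 49/3*q + 118/9}

The reduced Gröbner basis is the canonical form of the ideal for this ordering.

f_1 = -6*p*q - 4*p - 9*q**2 - 5*q + 62, LT = p*q.
f_2 = p*q - 3*p - 8*q + 17, LT = p*q.

S(f_1,f_2): lcm = p*q. S = 11/3*p + 3/2*q**2 + 53/6*q - 82/3.
  leading term p: no divisor's leading term divides it; move 11/3*p to the remainder.
  leading term q**2: no divisor's leading term divides it; move 3/2*q**2 to the remainder.
  leading term q: no divisor's leading term divides it; move 53/6*q to the remainder.
  leading term 1: no divisor's leading term divides it; move -82/3 to the remainder.
  remainder 11/3*p + 3/2*q**2 + 53/6*q - 82/3 ≠ 0; add g_3 = 11/3*p + 3/2*q**2 + 53/6*q - 82/3 to the basis.

S(f_1,g_3): lcm = p*q. S = 2/3*p - 9/22*q**3 - 10/11*q**2 + 547/66*q - 31/3.
  leading term p: subtract (2/11)·g_3 from 2/3*p - 9/22*q**3 - 10/11*q**2 + 547/66*q - 31/3 → -9/22*q**3 - 13/11*q**2 + 147/22*q - 59/11
  leading term q**3: no divisor's leading term divides it; move -9/22*q**3 to the remainder.
  leading term q**2: no divisor's leading term divides it; move -13/11*q**2 to the remainder.
  leading term q: no divisor's leading term divides it; move 147/22*q to the remainder.
  leading term 1: no divisor's leading term divides it; move -59/11 to the remainder.
  remainder -9/22*q**3 - 13/11*q**2 + 147/22*q - 59/11 ≠ 0; add g_4 = -9/22*q**3 - 13/11*q**2 + 147/22*q - 59/11 to the basis.

The other S-polynomials (S(f_2,g_3), S(f_1,g_4), S(f_2,g_4), S(g_3,g_4)) all reduce to 0 modulo the current basis, so we have a Gröbner basis.
Inter-reduce: drop elements whose leading term is divisible by another's, tail-reduce, and make monic.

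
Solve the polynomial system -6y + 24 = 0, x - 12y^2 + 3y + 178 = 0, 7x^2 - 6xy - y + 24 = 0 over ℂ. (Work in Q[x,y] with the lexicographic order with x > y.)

{(2, 4)}

Compute a lex Gröbner basis by Buchberger's algorithm.
f_1 = -6y + 24, LT = y.
f_2 = x - 12y^2 + 3y + 178, LT = x.
f_3 = 7x^2 - 6xy - y + 24, LT = x^2.

The S-polynomials (S(f_1,f_2), S(f_1,f_3), S(f_2,f_3)) all reduce to 0 modulo the current basis, so we have a Gröbner basis.
Inter-reduce: drop elements whose leading term is divisible by another's, tail-reduce, and make monic.
Reduced Gröbner basis: {x - 2, y - 4}.

A lex Gröbner basis eliminates variables successively. Here y - 4 depends only on y, with roots {4}; lifting each root through the earlier basis elements recovers the full solutions.
  y = 4: the earlier basis element becomes x - 2 = 0, giving x = 2 — point (2, 4).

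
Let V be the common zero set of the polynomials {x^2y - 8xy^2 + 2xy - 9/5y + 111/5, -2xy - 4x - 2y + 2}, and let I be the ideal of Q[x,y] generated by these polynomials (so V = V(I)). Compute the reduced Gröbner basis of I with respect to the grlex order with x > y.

G = {y^3 - 27/20y^2 - 3/4x + 83/40y + 237/40, x^2 - 4y^2 + 33/2x + 67/5y - 98/5, xy + 2x + y - 1}

This is the nonlinear analogue of row-reducing a linear system.

f_1 = x^2y - 8xy^2 + 2xy - 9/5y + 111/5, LT = x^2y.
f_2 = -2xy - 4x - 2y + 2, LT = xy.

S(f_1,f_2): lcm = x^2y. S = -8xy^2 - 2x^2 + xy + x - 9/5y + 111/5.
  reduce S modulo (f_1, f_2):
  remainder -2x^2 + 8y^2 - 33x - 134/5y + 196/5 ≠ 0; add g_3 = -2x^2 + 8y^2 - 33x - 134/5y + 196/5 to the basis.

S(f_1,g_3): lcm = x^2y. S = -8xy^2 + 4y^3 - 29/2xy - 67/5y^2 + 89/5y + 111/5.
  reduce S modulo (f_1, f_2, g_3):
  remainder 4y^3 - 27/5y^2 - 3x + 83/10y + 237/10 ≠ 0; add g_4 = 4y^3 - 27/5y^2 - 3x + 83/10y + 237/10 to the basis.

The other S-polynomials (S(f_2,g_3), S(f_1,g_4), S(f_2,g_4), S(g_3,g_4)) all reduce to 0 modulo the current basis, so we have a Gröbner basis.
Inter-reduce: drop elements whose leading term is divisible by another's, tail-reduce, and make monic.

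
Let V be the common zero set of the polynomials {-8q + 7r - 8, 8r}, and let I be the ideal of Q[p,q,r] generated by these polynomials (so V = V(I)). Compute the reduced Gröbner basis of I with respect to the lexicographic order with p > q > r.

f_1 = -8q + 7r - 8, LT = q.
f_2 = 8r, LT = r.

The S-polynomials (S(f_1,f_2)) all reduce to 0 modulo the current basis, so we have a Gröbner basis.

G = {q + 1, r}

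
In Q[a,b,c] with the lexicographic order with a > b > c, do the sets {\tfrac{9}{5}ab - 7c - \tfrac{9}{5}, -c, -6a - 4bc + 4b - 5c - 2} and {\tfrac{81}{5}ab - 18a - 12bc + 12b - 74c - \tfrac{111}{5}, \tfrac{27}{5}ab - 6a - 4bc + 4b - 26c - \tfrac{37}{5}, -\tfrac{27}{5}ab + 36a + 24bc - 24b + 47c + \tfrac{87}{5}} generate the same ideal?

Since reduced Gröbner bases are canonical representatives of ideals under a given ordering, it suffices to compute and compare them.
Buchberger on the first generating set:
f_1 = \tfrac{9}{5}ab - 7c - \tfrac{9}{5}, LT = ab.
f_2 = -c, LT = c.
f_3 = -6a - 4bc + 4b - 5c - 2, LT = a.

S(f_1,f_3): lcm = ab. S = -\tfrac{2}{3}b^{2}c + \tfrac{2}{3}b^{2} - \tfrac{5}{6}bc - \tfrac{1}{3}b - \tfrac{35}{9}c - 1.
  reduce S modulo (f_1, f_2, f_3):
  remainder \tfrac{2}{3}b^{2} - \tfrac{1}{3}b - 1 ≠ 0; add g_4 = \tfrac{2}{3}b^{2} - \tfrac{1}{3}b - 1 to the basis.

The other S-polynomials (S(f_1,f_2), S(f_2,f_3), S(f_1,g_4), S(f_2,g_4), S(f_3,g_4)) all reduce to 0 modulo the current basis, so we have a Gröbner basis.
Inter-reduce: drop elements whose leading term is divisible by another's, tail-reduce, and make monic.
Reduced Gröbner basis: {a - \tfrac{2}{3}b + \tfrac{1}{3}, b^{2} - \tfrac{1}{2}b - \tfrac{3}{2}, c}.

Buchberger on the second generating set:
h_1 = \tfrac{81}{5}ab - 18a - 12bc + 12b - 74c - \tfrac{111}{5}, LT = ab.
h_2 = \tfrac{27}{5}ab - 6a - 4bc + 4b - 26c - \tfrac{37}{5}, LT = ab.
h_3 = -\tfrac{27}{5}ab + 36a + 24bc - 24b + 47c + \tfrac{87}{5}, LT = ab.

S(h_1,h_2): lcm = ab. S = \tfrac{20}{81}c.
  reduce S modulo (h_1, h_2, h_3):
  remainder \tfrac{20}{81}c ≠ 0; add k_4 = \tfrac{20}{81}c to the basis.

S(h_1,h_3): lcm = ab. S = \tfrac{50}{9}a + \tfrac{100}{27}bc - \tfrac{100}{27}b + \tfrac{335}{81}c + \tfrac{50}{27}.
  reduce S modulo (h_1, h_2, h_3, k_4):
  remainder \tfrac{50}{9}a - \tfrac{100}{27}b + \tfrac{50}{27} ≠ 0; add k_5 = \tfrac{50}{9}a - \tfrac{100}{27}b + \tfrac{50}{27} to the basis.

S(h_1,k_5): lcm = ab. S = -\tfrac{10}{9}a + \tfrac{2}{3}b^{2} - \tfrac{20}{27}bc + \tfrac{11}{27}b - \tfrac{370}{81}c - \tfrac{37}{27}.
  reduce S modulo (h_1, h_2, h_3, k_4, k_5):
  remainder \tfrac{2}{3}b^{2} - \tfrac{1}{3}b - 1 ≠ 0; add k_6 = \tfrac{2}{3}b^{2} - \tfrac{1}{3}b - 1 to the basis.

The other S-polynomials (S(h_2,h_3), S(h_1,k_4), S(h_2,k_4), S(h_3,k_4), S(h_2,k_5), S(h_3,k_5), S(k_4,k_5), S(h_1,k_6), S(h_2,k_6), S(h_3,k_6), S(k_4,k_6), S(k_5,k_6)) all reduce to 0 modulo the current basis, so we have a Gröbner basis.
Inter-reduce: drop elements whose leading term is divisible by another's, tail-reduce, and make monic.
Reduced Gröbner basis: {a - \tfrac{2}{3}b + \tfrac{1}{3}, b^{2} - \tfrac{1}{2}b - \tfrac{3}{2}, c}.

These coincide, so the ideals are equal.

Yes, the ideals are equal.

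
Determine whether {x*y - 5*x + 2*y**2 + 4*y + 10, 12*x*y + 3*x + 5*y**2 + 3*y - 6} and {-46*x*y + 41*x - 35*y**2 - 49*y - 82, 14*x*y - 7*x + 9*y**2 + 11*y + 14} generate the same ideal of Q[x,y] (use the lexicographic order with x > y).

Yes, the ideals are equal.

Equality of ideals is decidable: compute both reduced Gröbner bases (unique for the ordering) and check whether they agree.
Buchberger on the first generating set:
f_1 = x*y - 5*x + 2*y**2 + 4*y + 10, LT = x*y.
f_2 = 12*x*y + 3*x + 5*y**2 + 3*y - 6, LT = x*y.

S(f_1,f_2): lcm = x*y. S = -21/4*x + 19/12*y**2 + 15/4*y + 21/2.
  leading term x: no divisor's leading term divides it; move -21/4*x to the remainder.
  leading term y**2: no divisor's leading term divides it; move 19/12*y**2 to the remainder.
  leading term y: no divisor's leading term divides it; move 15/4*y to the remainder.
  leading term 1: no divisor's leading term divides it; move 21/2 to the remainder.
  remainder -21/4*x + 19/12*y**2 + 15/4*y + 21/2 ≠ 0; add g_3 = -21/4*x + 19/12*y**2 + 15/4*y + 21/2 to the basis.

S(f_1,g_3): lcm = x*y. S = -5*x + 19/63*y**3 + 19/7*y**2 + 6*y + 10.
  leading term x: subtract (20/21)·g_3 from -5*x + 19/63*y**3 + 19/7*y**2 + 6*y + 10 → 19/63*y**3 + 76/63*y**2 + 17/7*y
  leading term y**3: no divisor's leading term divides it; move 19/63*y**3 to the remainder.
  leading term y**2: no divisor's leading term divides it; move 76/63*y**2 to the remainder.
  leading term y: no divisor's leading term divides it; move 17/7*y to the remainder.
  remainder 19/63*y**3 + 76/63*y**2 + 17/7*y ≠ 0; add g_4 = 19/63*y**3 + 76/63*y**2 + 17/7*y to the basis.

The other S-polynomials (S(f_2,g_3), S(f_1,g_4), S(f_2,g_4), S(g_3,g_4)) all reduce to 0 modulo the current basis, so we have a Gröbner basis.
Inter-reduce: drop elements whose leading term is divisible by another's, tail-reduce, and make monic.
Reduced Gröbner basis: {x - 19/63*y**2 - 5/7*y - 2, y**3 + 4*y**2 + 153/19*y}.

Buchberger on the second generating set:
h_1 = -46*x*y + 41*x - 35*y**2 - 49*y - 82, LT = x*y.
h_2 = 14*x*y - 7*x + 9*y**2 + 11*y + 14, LT = x*y.

S(h_1,h_2): lcm = x*y. S = -9/23*x + 19/161*y**2 + 45/161*y + 18/23.
  leading term x: no divisor's leading term divides it; move -9/23*x to the remainder.
  leading term y**2: no divisor's leading term divides it; move 19/161*y**2 to the remainder.
  leading term y: no divisor's leading term divides it; move 45/161*y to the remainder.
  leading term 1: no divisor's leading term divides it; move 18/23 to the remainder.
  remainder -9/23*x + 19/161*y**2 + 45/161*y + 18/23 ≠ 0; add k_3 = -9/23*x + 19/161*y**2 + 45/161*y + 18/23 to the basis.

S(h_1,k_3): lcm = x*y. S = -41/46*x + 19/63*y**3 + 475/322*y**2 + 141/46*y + 41/23.
  leading term x: subtract (41/18)·k_3 from -41/46*x + 19/63*y**3 + 475/322*y**2 + 141/46*y + 41/23 → 19/63*y**3 + 76/63*y**2 + 17/7*y
  leading term y**3: no divisor's leading term divides it; move 19/63*y**3 to the remainder.
  leading term y**2: no divisor's leading term divides it; move 76/63*y**2 to the remainder.
  leading term y: no divisor's leading term divides it; move 17/7*y to the remainder.
  remainder 19/63*y**3 + 76/63*y**2 + 17/7*y ≠ 0; add k_4 = 19/63*y**3 + 76/63*y**2 + 17/7*y to the basis.

The other S-polynomials (S(h_2,k_3), S(h_1,k_4), S(h_2,k_4), S(k_3,k_4)) all reduce to 0 modulo the current basis, so we have a Gröbner basis.
Inter-reduce: drop elements whose leading term is divisible by another's, tail-reduce, and make monic.
Reduced Gröbner basis: {x - 19/63*y**2 - 5/7*y - 2, y**3 + 4*y**2 + 153/19*y}.

The two bases agree; hence the ideals are identical.
The same test decides containment: I ⊆ J iff every generator of I reduces to 0 modulo a Gröbner basis of J.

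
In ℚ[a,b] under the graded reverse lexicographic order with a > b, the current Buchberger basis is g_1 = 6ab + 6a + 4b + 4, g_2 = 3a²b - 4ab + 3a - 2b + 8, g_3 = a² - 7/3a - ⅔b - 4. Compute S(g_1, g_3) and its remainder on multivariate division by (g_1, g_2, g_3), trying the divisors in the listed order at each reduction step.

lcm(LM(g_1), LM(g_3)) = a²b.
S = (lcm/LT(g_1))·g_1 − (lcm/LT(g_3))·g_3 = a² + 3ab + ⅔b² + ⅔a + 4b.
Reduce S modulo (g_1, g_2, g_3) in that order:
  leading term a²: subtract (1)·g_3 from a² + 3ab + ⅔b² + ⅔a + 4b → 3ab + ⅔b² + 3a + 14/3b + 4
  leading term ab: subtract (½)·g_1 from 3ab + ⅔b² + 3a + 14/3b + 4 → ⅔b² + 8/3b + 2
  leading term b²: no divisor's leading term divides it; move ⅔b² to the remainder.
  leading term b: no divisor's leading term divides it; move 8/3b to the remainder.
  leading term 1: no divisor's leading term divides it; move 2 to the remainder.
The remainder ⅔b² + 8/3b + 2 is nonzero, so it would be added as the next basis element.

S(g_1, g_3) = a² + 3ab + ⅔b² + ⅔a + 4b; remainder on division = ⅔b² + 8/3b + 2.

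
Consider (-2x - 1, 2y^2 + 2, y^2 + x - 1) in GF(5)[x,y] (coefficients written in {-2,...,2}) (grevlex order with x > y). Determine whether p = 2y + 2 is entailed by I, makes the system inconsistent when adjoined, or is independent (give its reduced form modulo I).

Adjoining 2y + 2 makes the ideal the whole ring: the system is inconsistent.

First compute the reduced Gröbner basis of I by Buchberger's algorithm.
f_1 = -2x - 1, LT = x.
f_2 = 2y^2 + 2, LT = y^2.
f_3 = y^2 + x - 1, LT = y^2.

The S-polynomials (S(f_1,f_2), S(f_1,f_3), S(f_2,f_3)) all reduce to 0 modulo the current basis, so we have a Gröbner basis.
Inter-reduce: drop elements whose leading term is divisible by another's, tail-reduce, and make monic.
Reduced Gröbner basis: {y^2 + 1, x - 2}.
Label its elements g_1 = y^2 + 1, g_2 = x - 2.

Reduce p = 2y + 2 modulo G:
  leading term y: no divisor's leading term divides it; move 2y to the remainder.
  leading term 1: no divisor's leading term divides it; move 2 to the remainder.
  normal form = 2y + 2.
The normal form is nonzero, so p ∉ I. Since p minus its normal form lies in I, I + (p) = I + (r) where r = 2y + 2; decide whether this ideal is the whole ring.
Run Buchberger on G together with r (pairs among the g_i already reduce to 0 since G is a Gröbner basis):
g_1 = y^2 + 1, LT = y^2.
g_2 = x - 2, LT = x.
r = 2y + 2, LT = y.

S(g_1,r): lcm = y^2. S = -y + 1.
  leading term y: subtract (2)·r from -y + 1 → 2
  leading term 1: no divisor's leading term divides it; move 2 to the remainder.
  remainder 2 ≠ 0; add m_4 = 2 to the basis.

The other S-polynomials (S(g_1,g_2), S(g_2,r), S(g_1,m_4), S(g_2,m_4), S(r,m_4)) all reduce to 0 modulo the current basis, so we have a Gröbner basis.
Inter-reduce: drop elements whose leading term is divisible by another's, tail-reduce, and make monic.
Reduced Gröbner basis: {1}.
The reduced Gröbner basis of I + (p) is {1}: the ideal is the whole ring, so the enlarged system has no common solution — adjoining p is inconsistent.

Ideal membership is decidable via reduction modulo a Gröbner basis.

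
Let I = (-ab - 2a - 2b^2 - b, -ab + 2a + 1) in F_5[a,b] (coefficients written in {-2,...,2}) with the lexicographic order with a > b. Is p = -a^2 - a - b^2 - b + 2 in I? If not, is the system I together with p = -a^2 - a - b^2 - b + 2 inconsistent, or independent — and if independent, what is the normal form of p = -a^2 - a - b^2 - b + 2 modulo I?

-a^2 - a - b^2 - b + 2 lies in I (it reduces to 0).

First compute the reduced Gröbner basis of I by Buchberger's algorithm.
f_1 = -ab - 2a - 2b^2 - b, LT = ab.
f_2 = -ab + 2a + 1, LT = ab.

S(f_1,f_2): lcm = ab. S = -a + 2b^2 + b + 1.
  reduce S modulo (f_1, f_2):
  remainder -a + 2b^2 + b + 1 ≠ 0; add h_3 = -a + 2b^2 + b + 1 to the basis.

S(f_1,h_3): lcm = ab. S = 2a + 2b^3 - 2b^2 + 2b.
  reduce S modulo (f_1, f_2, h_3):
  remainder 2b^3 + 2b^2 - b + 2 ≠ 0; add h_4 = 2b^3 + 2b^2 - b + 2 to the basis.

The other S-polynomials (S(f_2,h_3), S(f_1,h_4), S(f_2,h_4), S(h_3,h_4)) all reduce to 0 modulo the current basis, so we have a Gröbner basis.
Inter-reduce: drop elements whose leading term is divisible by another's, tail-reduce, and make monic.
Reduced Gröbner basis: {a - 2b^2 - b - 1, b^3 + b^2 + 2b + 1}.
Label its elements g_1 = a - 2b^2 - b - 1, g_2 = b^3 + b^2 + 2b + 1.

Reduce p = -a^2 - a - b^2 - b + 2 modulo G:
  leading term a^2: subtract (-a)·g_1 from -a^2 - a - b^2 - b + 2 → -2ab^2 - ab - 2a - b^2 - b + 2
  leading term ab^2: subtract (-2b^2)·g_1 from -2ab^2 - ab - 2a - b^2 - b + 2 → -ab - 2a + b^4 - 2b^3 + 2b^2 - b + 2
  leading term ab: subtract (-b)·g_1 from -ab - 2a + b^4 - 2b^3 + 2b^2 - b + 2 → -2a + b^4 + b^3 + b^2 - 2b + 2
  leading term a: subtract (-2)·g_1 from -2a + b^4 + b^3 + b^2 - 2b + 2 → b^4 + b^3 + 2b^2 + b
  leading term b^4: subtract (b)·g_2 from b^4 + b^3 + 2b^2 + b → 0
  normal form = 0.
Since the normal form is 0, p ∈ I.

The remainder on division by a Gröbner basis is unique — it is the normal form.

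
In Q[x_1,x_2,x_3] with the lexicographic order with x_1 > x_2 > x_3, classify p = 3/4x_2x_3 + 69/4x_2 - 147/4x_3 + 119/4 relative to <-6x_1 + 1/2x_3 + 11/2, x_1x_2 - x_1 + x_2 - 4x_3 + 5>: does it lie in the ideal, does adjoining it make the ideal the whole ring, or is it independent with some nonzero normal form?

Adjoining 3/4x_2x_3 + 69/4x_2 - 147/4x_3 + 119/4 makes the ideal the whole ring: the system is inconsistent.

First compute the reduced Gröbner basis of I by Buchberger's algorithm.
f_1 = -6x_1 + 1/2x_3 + 11/2, LT = x_1.
f_2 = x_1x_2 - x_1 + x_2 - 4x_3 + 5, LT = x_1x_2.

S(f_1,f_2): lcm = x_1x_2. S = x_1 - 1/12x_2x_3 - 23/12x_2 + 4x_3 - 5.
  leading term x_1: subtract (-1/6)·f_1 from x_1 - 1/12x_2x_3 - 23/12x_2 + 4x_3 - 5 → -1/12x_2x_3 - 23/12x_2 + 49/12x_3 - 49/12
  leading term x_2x_3: no divisor's leading term divides it; move -1/12x_2x_3 to the remainder.
  leading term x_2: no divisor's leading term divides it; move -23/12x_2 to the remainder.
  leading term x_3: no divisor's leading term divides it; move 49/12x_3 to the remainder.
  leading term 1: no divisor's leading term divides it; move -49/12 to the remainder.
  remainder -1/12x_2x_3 - 23/12x_2 + 49/12x_3 - 49/12 ≠ 0; add h_3 = -1/12x_2x_3 - 23/12x_2 + 49/12x_3 - 49/12 to the basis.

The other S-polynomials (S(f_1,h_3), S(f_2,h_3)) all reduce to 0 modulo the current basis, so we have a Gröbner basis.
Inter-reduce: drop elements whose leading term is divisible by another's, tail-reduce, and make monic.
Reduced Gröbner basis: {x_1 - 1/12x_3 - 11/12, x_2x_3 + 23x_2 - 49x_3 + 49}.
Label its elements g_1 = x_1 - 1/12x_3 - 11/12, g_2 = x_2x_3 + 23x_2 - 49x_3 + 49.

Reduce p = 3/4x_2x_3 + 69/4x_2 - 147/4x_3 + 119/4 modulo G:
  leading term x_2x_3: subtract (3/4)·g_2 from 3/4x_2x_3 + 69/4x_2 - 147/4x_3 + 119/4 → -7
  leading term 1: no divisor's leading term divides it; move -7 to the remainder.
  normal form = -7.
The normal form is nonzero, so p ∉ I. Since p minus its normal form lies in I, I + (p) = I + (r) where r = -7; decide whether this ideal is the whole ring.
Here r = -7 is a nonzero constant, hence a unit: 1 ∈ I + (p), the Gröbner basis of I + (p) is {1}, and the enlarged system has no common solution — adjoining p is inconsistent.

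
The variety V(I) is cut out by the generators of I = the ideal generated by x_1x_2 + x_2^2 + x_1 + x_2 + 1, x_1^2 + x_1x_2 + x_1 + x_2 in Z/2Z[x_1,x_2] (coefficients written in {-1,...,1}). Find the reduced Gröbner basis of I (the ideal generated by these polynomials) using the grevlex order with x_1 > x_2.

Buchberger's algorithm terminates because the ascending chain of leading-term ideals stabilizes.

f_1 = x_1x_2 + x_2^2 + x_1 + x_2 + 1, LT = x_1x_2.
f_2 = x_1^2 + x_1x_2 + x_1 + x_2, LT = x_1^2.

S(f_1,f_2): lcm = x_1^2x_2. S = x_1^2 + x_2^2 + x_1.
  leading term x_1^2: subtract (1)·f_2 from x_1^2 + x_2^2 + x_1 → x_1x_2 + x_2^2 + x_2
  leading term x_1x_2: subtract (1)·f_1 from x_1x_2 + x_2^2 + x_2 → x_1 + 1
  leading term x_1: no divisor's leading term divides it; move x_1 to the remainder.
  leading term 1: no divisor's leading term divides it; move 1 to the remainder.
  remainder x_1 + 1 ≠ 0; add g_3 = x_1 + 1 to the basis.

S(f_1,g_3): lcm = x_1x_2. S = x_2^2 + x_1 + 1.
  leading term x_2^2: no divisor's leading term divides it; move x_2^2 to the remainder.
  leading term x_1: subtract (1)·g_3 from x_1 + 1 → 0
  remainder x_2^2 ≠ 0; add g_4 = x_2^2 to the basis.

S(f_2,g_3): lcm = x_1^2. S = x_1x_2 + x_2.
  leading term x_1x_2: subtract (1)·f_1 from x_1x_2 + x_2 → x_2^2 + x_1 + 1
  leading term x_2^2: subtract (1)·g_4 from x_2^2 + x_1 + 1 → x_1 + 1
  leading term x_1: subtract (1)·g_3 from x_1 + 1 → 0
  remainder 0.

S(f_1,g_4): lcm = x_1x_2^2. S = x_2^3 + x_1x_2 + x_2^2 + x_2.
  leading term x_2^3: subtract (x_2)·g_4 from x_2^3 + x_1x_2 + x_2^2 + x_2 → x_1x_2 + x_2^2 + x_2
  leading term x_1x_2: subtract (1)·f_1 from x_1x_2 + x_2^2 + x_2 → x_1 + 1
  leading term x_1: subtract (1)·g_3 from x_1 + 1 → 0
  remainder 0.

S(f_2,g_4): leading monomials are coprime, so the S-polynomial reduces to 0 (Buchberger's first criterion).
S(g_3,g_4): leading monomials are coprime, so the S-polynomial reduces to 0 (Buchberger's first criterion).
Every S-polynomial of the final basis reduces to 0, so we have a Gröbner basis.
Inter-reduce: drop elements whose leading term is divisible by another's, tail-reduce, and make monic.

G = {x_2^2, x_1 + 1}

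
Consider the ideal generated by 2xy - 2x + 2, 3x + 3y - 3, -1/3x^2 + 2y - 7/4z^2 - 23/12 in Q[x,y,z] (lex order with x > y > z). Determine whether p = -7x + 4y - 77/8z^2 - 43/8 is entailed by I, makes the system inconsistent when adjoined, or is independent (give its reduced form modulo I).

First compute the reduced Gröbner basis of I by Buchberger's algorithm.
f_1 = 2xy - 2x + 2, LT = xy.
f_2 = 3x + 3y - 3, LT = x.
f_3 = -1/3x^2 + 2y - 7/4z^2 - 23/12, LT = x^2.

S(f_1,f_2): lcm = xy. S = -x - y^2 + y + 1.
  leading term x: subtract (-1/3)·f_2 from -x - y^2 + y + 1 → -y^2 + 2y
  leading term y^2: no divisor's leading term divides it; move -y^2 to the remainder.
  leading term y: no divisor's leading term divides it; move 2y to the remainder.
  remainder -y^2 + 2y ≠ 0; add h_4 = -y^2 + 2y to the basis.

S(f_1,f_3): lcm = x^2y. S = -x^2 + x + 6y^2 - 21/4yz^2 - 23/4y.
  leading term x^2: subtract (-1/3x)·f_2 from -x^2 + x + 6y^2 - 21/4yz^2 - 23/4y → xy + 6y^2 - 21/4yz^2 - 23/4y
  leading term xy: subtract (1/2)·f_1 from xy + 6y^2 - 21/4yz^2 - 23/4y → x + 6y^2 - 21/4yz^2 - 23/4y - 1
  leading term x: subtract (1/3)·f_2 from x + 6y^2 - 21/4yz^2 - 23/4y - 1 → 6y^2 - 21/4yz^2 - 27/4y
  leading term y^2: subtract (-6)·h_4 from 6y^2 - 21/4yz^2 - 27/4y → -21/4yz^2 + 21/4y
  leading term yz^2: no divisor's leading term divides it; move -21/4yz^2 to the remainder.
  leading term y: no divisor's leading term divides it; move 21/4y to the remainder.
  remainder -21/4yz^2 + 21/4y ≠ 0; add h_5 = -21/4yz^2 + 21/4y to the basis.

S(f_2,f_3): lcm = x^2. S = xy - x + 6y - 21/4z^2 - 23/4.
  leading term xy: subtract (1/2)·f_1 from xy - x + 6y - 21/4z^2 - 23/4 → 6y - 21/4z^2 - 27/4
  leading term y: no divisor's leading term divides it; move 6y to the remainder.
  leading term z^2: no divisor's leading term divides it; move -21/4z^2 to the remainder.
  leading term 1: no divisor's leading term divides it; move -27/4 to the remainder.
  remainder 6y - 21/4z^2 - 27/4 ≠ 0; add h_6 = 6y - 21/4z^2 - 27/4 to the basis.

S(f_1,h_4): lcm = xy^2. S = xy + y.
  leading term xy: subtract (1/2)·f_1 from xy + y → x + y - 1
  leading term x: subtract (1/3)·f_2 from x + y - 1 → 0
  remainder 0.

S(f_2,h_4): leading monomials are coprime, so the S-polynomial reduces to 0 (Buchberger's first criterion).
S(f_3,h_4): leading monomials are coprime, so the S-polynomial reduces to 0 (Buchberger's first criterion).
S(f_1,h_5): lcm = xyz^2. S = xy - xz^2 + z^2.
  leading term xy: subtract (1/2)·f_1 from xy - xz^2 + z^2 → -xz^2 + x + z^2 - 1
  leading term xz^2: subtract (-1/3z^2)·f_2 from -xz^2 + x + z^2 - 1 → x + yz^2 - 1
  leading term x: subtract (1/3)·f_2 from x + yz^2 - 1 → yz^2 - y
  leading term yz^2: subtract (-4/21)·h_5 from yz^2 - y → 0
  remainder 0.

S(f_2,h_5): leading monomials are coprime, so the S-polynomial reduces to 0 (Buchberger's first criterion).
S(f_3,h_5): leading monomials are coprime, so the S-polynomial reduces to 0 (Buchberger's first criterion).
S(h_4,h_5): lcm = y^2z^2. S = y^2 - 2yz^2.
  leading term y^2: subtract (-1)·h_4 from y^2 - 2yz^2 → -2yz^2 + 2y
  leading term yz^2: subtract (8/21)·h_5 from -2yz^2 + 2y → 0
  remainder 0.

S(f_1,h_6): lcm = xy. S = 7/8xz^2 + 1/8x + 1.
  leading term xz^2: subtract (7/24z^2)·f_2 from 7/8xz^2 + 1/8x + 1 → 1/8x - 7/8yz^2 + 7/8z^2 + 1
  leading term x: subtract (1/24)·f_2 from 1/8x - 7/8yz^2 + 7/8z^2 + 1 → -7/8yz^2 - 1/8y + 7/8z^2 + 9/8
  leading term yz^2: subtract (1/6)·h_5 from -7/8yz^2 - 1/8y + 7/8z^2 + 9/8 → -y + 7/8z^2 + 9/8
  leading term y: subtract (-1/6)·h_6 from -y + 7/8z^2 + 9/8 → 0
  remainder 0.

S(f_2,h_6): leading monomials are coprime, so the S-polynomial reduces to 0 (Buchberger's first criterion).
S(f_3,h_6): leading monomials are coprime, so the S-polynomial reduces to 0 (Buchberger's first criterion).
S(h_4,h_6): lcm = y^2. S = 7/8yz^2 - 7/8y.
  leading term yz^2: subtract (-1/6)·h_5 from 7/8yz^2 - 7/8y → 0
  remainder 0.

S(h_5,h_6): lcm = yz^2. S = -y + 7/8z^4 + 9/8z^2.
  leading term y: subtract (-1/6)·h_6 from -y + 7/8z^4 + 9/8z^2 → 7/8z^4 + 1/4z^2 - 9/8
  leading term z^4: no divisor's leading term divides it; move 7/8z^4 to the remainder.
  leading term z^2: no divisor's leading term divides it; move 1/4z^2 to the remainder.
  leading term 1: no divisor's leading term divides it; move -9/8 to the remainder.
  remainder 7/8z^4 + 1/4z^2 - 9/8 ≠ 0; add h_7 = 7/8z^4 + 1/4z^2 - 9/8 to the basis.

S(f_1,h_7): leading monomials are coprime, so the S-polynomial reduces to 0 (Buchberger's first criterion).
S(f_2,h_7): leading monomials are coprime, so the S-polynomial reduces to 0 (Buchberger's first criterion).
S(f_3,h_7): leading monomials are coprime, so the S-polynomial reduces to 0 (Buchberger's first criterion).
S(h_4,h_7): leading monomials are coprime, so the S-polynomial reduces to 0 (Buchberger's first criterion).
S(h_5,h_7): lcm = yz^4. S = -9/7yz^2 + 9/7y.
  leading term yz^2: subtract (12/49)·h_5 from -9/7yz^2 + 9/7y → 0
  remainder 0.

S(h_6,h_7): leading monomials are coprime, so the S-polynomial reduces to 0 (Buchberger's first criterion).
Every S-polynomial of the final basis reduces to 0, so we have a Gröbner basis.
Inter-reduce: drop elements whose leading term is divisible by another's, tail-reduce, and make monic.
Reduced Gröbner basis: {x + 7/8z^2 + 1/8, y - 7/8z^2 - 9/8, z^4 + 2/7z^2 - 9/7}.
Label its elements g_1 = x + 7/8z^2 + 1/8, g_2 = y - 7/8z^2 - 9/8, g_3 = z^4 + 2/7z^2 - 9/7.

Reduce p = -7x + 4y - 77/8z^2 - 43/8 modulo G:
  leading term x: subtract (-7)·g_1 from -7x + 4y - 77/8z^2 - 43/8 → 4y - 7/2z^2 - 9/2
  leading term y: subtract (4)·g_2 from 4y - 7/2z^2 - 9/2 → 0
  normal form = 0.
Since the normal form is 0, p ∈ I.

-7x + 4y - 77/8z^2 - 43/8 lies in I (it reduces to 0).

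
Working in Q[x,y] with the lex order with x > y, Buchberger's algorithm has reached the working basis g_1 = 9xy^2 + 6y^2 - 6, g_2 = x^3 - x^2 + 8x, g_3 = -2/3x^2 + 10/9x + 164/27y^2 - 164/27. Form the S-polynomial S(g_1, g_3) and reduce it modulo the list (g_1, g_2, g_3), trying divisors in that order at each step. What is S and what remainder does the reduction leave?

lcm(LM(g_1), LM(g_3)) = x^2y^2.
S = (lcm/LT(g_1))·g_1 − (lcm/LT(g_3))·g_3 = 7/3xy^2 - 2/3x + 82/9y^4 - 82/9y^2.
Reduce S modulo (g_1, g_2, g_3) in that order:
  leading term xy^2: subtract (7/27)·g_1 from 7/3xy^2 - 2/3x + 82/9y^4 - 82/9y^2 → -2/3x + 82/9y^4 - 32/3y^2 + 14/9
  leading term x: no divisor's leading term divides it; move -2/3x to the remainder.
  leading term y^4: no divisor's leading term divides it; move 82/9y^4 to the remainder.
  leading term y^2: no divisor's leading term divides it; move -32/3y^2 to the remainder.
  leading term 1: no divisor's leading term divides it; move 14/9 to the remainder.
The remainder -2/3x + 82/9y^4 - 32/3y^2 + 14/9 is nonzero, so it would be added as the next basis element.

S(g_1, g_3) = 7/3xy^2 - 2/3x + 82/9y^4 - 82/9y^2; remainder on division = -2/3x + 82/9y^4 - 32/3y^2 + 14/9.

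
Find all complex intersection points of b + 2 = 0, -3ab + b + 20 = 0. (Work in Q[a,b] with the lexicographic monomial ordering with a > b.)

Compute a lex Gröbner basis by Buchberger's algorithm.
f_1 = b + 2, LT = b.
f_2 = -3ab + b + 20, LT = ab.

S(f_1,f_2): lcm = ab. S = 2a + 1/3b + 20/3.
  leading term a: no divisor's leading term divides it; move 2a to the remainder.
  leading term b: subtract (1/3)·f_1 from 1/3b + 20/3 → 6
  leading term 1: no divisor's leading term divides it; move 6 to the remainder.
  remainder 2a + 6 ≠ 0; add h_3 = 2a + 6 to the basis.

The other S-polynomials (S(f_1,h_3), S(f_2,h_3)) all reduce to 0 modulo the current basis, so we have a Gröbner basis.
Inter-reduce: drop elements whose leading term is divisible by another's, tail-reduce, and make monic.
Reduced Gröbner basis: {a + 3, b + 2}.

Since the basis is lex-ordered, b + 2 is univariate in b. Its roots are {-2}. Back-substituting each root into the other basis elements fixes the other coordinates.
  b = -2: the earlier basis element becomes a + 3 = 0, giving a = -3 — point (-3, -2).
Substituting each solution back into the original system confirms all equations vanish.

{(-3, -2)}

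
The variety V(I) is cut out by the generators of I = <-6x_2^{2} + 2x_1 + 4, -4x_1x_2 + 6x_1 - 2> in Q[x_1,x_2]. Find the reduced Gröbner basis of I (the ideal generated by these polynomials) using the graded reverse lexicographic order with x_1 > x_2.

f_1 = -6x_2^{2} + 2x_1 + 4, LT = x_2^{2}.
f_2 = -4x_1x_2 + 6x_1 - 2, LT = x_1x_2.

S(f_1,f_2): lcm = x_1x_2^{2}. S = -\tfrac{1}{3}x_1^{2} + \tfrac{3}{2}x_1x_2 - \tfrac{2}{3}x_1 - \tfrac{1}{2}x_2.
  leading term x_1^{2}: no divisor's leading term divides it; move -\tfrac{1}{3}x_1^{2} to the remainder.
  leading term x_1x_2: subtract (-\tfrac{3}{8})·f_2 from \tfrac{3}{2}x_1x_2 - \tfrac{2}{3}x_1 - \tfrac{1}{2}x_2 → \tfrac{19}{12}x_1 - \tfrac{1}{2}x_2 - \tfrac{3}{4}
  leading term x_1: no divisor's leading term divides it; move \tfrac{19}{12}x_1 to the remainder.
  leading term x_2: no divisor's leading term divides it; move -\tfrac{1}{2}x_2 to the remainder.
  leading term 1: no divisor's leading term divides it; move -\tfrac{3}{4} to the remainder.
  remainder -\tfrac{1}{3}x_1^{2} + \tfrac{19}{12}x_1 - \tfrac{1}{2}x_2 - \tfrac{3}{4} ≠ 0; add g_3 = -\tfrac{1}{3}x_1^{2} + \tfrac{19}{12}x_1 - \tfrac{1}{2}x_2 - \tfrac{3}{4} to the basis.

The other S-polynomials (S(f_1,g_3), S(f_2,g_3)) all reduce to 0 modulo the current basis, so we have a Gröbner basis.

G = {x_1^{2} - \tfrac{19}{4}x_1 + \tfrac{3}{2}x_2 + \tfrac{9}{4}, x_1x_2 - \tfrac{3}{2}x_1 + \tfrac{1}{2}, x_2^{2} - \tfrac{1}{3}x_1 - \tfrac{2}{3}}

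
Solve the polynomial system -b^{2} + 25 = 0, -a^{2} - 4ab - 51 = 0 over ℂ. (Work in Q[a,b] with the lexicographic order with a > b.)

{(3, -5), (17, -5), (-17, 5), (-3, 5)}

Compute a lex Gröbner basis by Buchberger's algorithm.
f_1 = -b^{2} + 25, LT = b^{2}.
f_2 = -a^{2} - 4ab - 51, LT = a^{2}.

The S-polynomials (S(f_1,f_2)) all reduce to 0 modulo the current basis, so we have a Gröbner basis.
Inter-reduce: drop elements whose leading term is divisible by another's, tail-reduce, and make monic.
Reduced Gröbner basis: {a^{2} + 4ab + 51, b^{2} - 25}.

Elimination: the polynomial b^{2} - 25 lies in the elimination ideal for b, so b ∈ {-5, 5}. For each such b, the remaining basis elements (now univariate) give the rest of the solution.
  b = -5: the earlier basis element becomes a^{2} - 20a + 51 = 0, giving a = 3, 17 — points (3, -5), (17, -5).
  b = 5: the earlier basis element becomes a^{2} + 20a + 51 = 0, giving a = -17, -3 — points (-17, 5), (-3, 5).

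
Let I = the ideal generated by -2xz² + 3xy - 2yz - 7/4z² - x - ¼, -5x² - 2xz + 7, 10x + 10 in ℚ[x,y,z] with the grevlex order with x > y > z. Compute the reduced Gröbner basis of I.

G = {x + 1, y - 1, z + 1}

f_1 = -2xz² + 3xy - 2yz - 7/4z² - x - ¼, LT = xz².
f_2 = -5x² - 2xz + 7, LT = x².
f_3 = 10x + 10, LT = x.

S(f_1,f_2): lcm = x²z². S = -⅖xz³ - 3/2x²y + xyz + ⅞xz² + ½x² + 7/5z² + ⅛x.
  leading term xz³: subtract (⅕z)·f_1 from -⅖xz³ - 3/2x²y + xyz + ⅞xz² + ½x² + 7/5z² + ⅛x → -3/2x²y + ⅖xyz + ⅞xz² + ⅖yz² + 7/20z³ + ½x² + ⅕xz + 7/5z² + ⅛x + 1/20z
  leading term x²y: subtract (3/10y)·f_2 from -3/2x²y + ⅖xyz + ⅞xz² + ⅖yz² + 7/20z³ + ½x² + ⅕xz + 7/5z² + ⅛x + 1/20z → xyz + ⅞xz² + ⅖yz² + 7/20z³ + ½x² + ⅕xz + 7/5z² + ⅛x - 21/10y + 1/20z
  leading term xyz: subtract (1/10yz)·f_3 from xyz + ⅞xz² + ⅖yz² + 7/20z³ + ½x² + ⅕xz + 7/5z² + ⅛x - 21/10y + 1/20z → ⅞xz² + ⅖yz² + 7/20z³ + ½x² + ⅕xz - yz + 7/5z² + ⅛x - 21/10y + 1/20z
  leading term xz²: subtract (-7/16)·f_1 from ⅞xz² + ⅖yz² + 7/20z³ + ½x² + ⅕xz - yz + 7/5z² + ⅛x - 21/10y + 1/20z → ⅖yz² + 7/20z³ + ½x² + 21/16xy + ⅕xz - 15/8yz + 203/320z² - 5/16x - 21/10y + 1/20z - 7/64
  leading term yz²: no divisor's leading term divides it; move ⅖yz² to the remainder.
  leading term z³: no divisor's leading term divides it; move 7/20z³ to the remainder.
  leading term x²: subtract (-1/10)·f_2 from ½x² + 21/16xy + ⅕xz - 15/8yz + 203/320z² - 5/16x - 21/10y + 1/20z - 7/64 → 21/16xy - 15/8yz + 203/320z² - 5/16x - 21/10y + 1/20z + 189/320
  leading term xy: subtract (21/160y)·f_3 from 21/16xy - 15/8yz + 203/320z² - 5/16x - 21/10y + 1/20z + 189/320 → -15/8yz + 203/320z² - 5/16x - 273/80y + 1/20z + 189/320
  leading term yz: no divisor's leading term divides it; move -15/8yz to the remainder.
  leading term z²: no divisor's leading term divides it; move 203/320z² to the remainder.
  leading term x: subtract (-1/32)·f_3 from -5/16x - 273/80y + 1/20z + 189/320 → -273/80y + 1/20z + 289/320
  leading term y: no divisor's leading term divides it; move -273/80y to the remainder.
  leading term z: no divisor's leading term divides it; move 1/20z to the remainder.
  leading term 1: no divisor's leading term divides it; move 289/320 to the remainder.
  remainder ⅖yz² + 7/20z³ - 15/8yz + 203/320z² - 273/80y + 1/20z + 289/320 ≠ 0; add g_4 = ⅖yz² + 7/20z³ - 15/8yz + 203/320z² - 273/80y + 1/20z + 289/320 to the basis.

S(f_1,f_3): lcm = xz². S = -3/2xy + yz - ⅛z² + ½x + ⅛.
  leading term xy: subtract (-3/20y)·f_3 from -3/2xy + yz - ⅛z² + ½x + ⅛ → yz - ⅛z² + ½x + 3/2y + ⅛
  leading term yz: no divisor's leading term divides it; move yz to the remainder.
  leading term z²: no divisor's leading term divides it; move -⅛z² to the remainder.
  leading term x: subtract (1/20)·f_3 from ½x + 3/2y + ⅛ → 3/2y - ⅜
  leading term y: no divisor's leading term divides it; move 3/2y to the remainder.
  leading term 1: no divisor's leading term divides it; move -⅜ to the remainder.
  remainder yz - ⅛z² + 3/2y - ⅜ ≠ 0; add g_5 = yz - ⅛z² + 3/2y - ⅜ to the basis.

S(f_2,f_3): lcm = x². S = ⅖xz - x - 7/5.
  leading term xz: subtract (1/25z)·f_3 from ⅖xz - x - 7/5 → -x - ⅖z - 7/5
  leading term x: subtract (-1/10)·f_3 from -x - ⅖z - 7/5 → -⅖z - ⅖
  leading term z: no divisor's leading term divides it; move -⅖z to the remainder.
  leading term 1: no divisor's leading term divides it; move -⅖ to the remainder.
  remainder -⅖z - ⅖ ≠ 0; add g_6 = -⅖z - ⅖ to the basis.

S(f_1,g_4): lcm = xyz². S = -⅞xz³ - 3/2xy² + 75/16xyz + y²z - 203/128xz² + ⅞yz² + 289/32xy - ⅛xz - 289/128x + ⅛y.
  leading term xz³: subtract (7/16z)·f_1 from -⅞xz³ - 3/2xy² + 75/16xyz + y²z - 203/128xz² + ⅞yz² + 289/32xy - ⅛xz - 289/128x + ⅛y → -3/2xy² + 27/8xyz + y²z - 203/128xz² + 7/4yz² + 49/64z³ + 289/32xy + 5/16xz - 289/128x + ⅛y + 7/64z
  leading term xy²: subtract (-3/20y²)·f_3 from -3/2xy² + 27/8xyz + y²z - 203/128xz² + 7/4yz² + 49/64z³ + 289/32xy + 5/16xz - 289/128x + ⅛y + 7/64z → 27/8xyz + y²z - 203/128xz² + 7/4yz² + 49/64z³ + 289/32xy + 3/2y² + 5/16xz - 289/128x + ⅛y + 7/64z
  leading term xyz: subtract (27/80yz)·f_3 from 27/8xyz + y²z - 203/128xz² + 7/4yz² + 49/64z³ + 289/32xy + 3/2y² + 5/16xz - 289/128x + ⅛y + 7/64z → y²z - 203/128xz² + 7/4yz² + 49/64z³ + 289/32xy + 3/2y² + 5/16xz - 27/8yz - 289/128x + ⅛y + 7/64z
  leading term y²z: subtract (y)·g_5 from y²z - 203/128xz² + 7/4yz² + 49/64z³ + 289/32xy + 3/2y² + 5/16xz - 27/8yz - 289/128x + ⅛y + 7/64z → -203/128xz² + 15/8yz² + 49/64z³ + 289/32xy + 5/16xz - 27/8yz - 289/128x + ½y + 7/64z
  leading term xz²: subtract (203/256)·f_1 from -203/128xz² + 15/8yz² + 49/64z³ + 289/32xy + 5/16xz - 27/8yz - 289/128x + ½y + 7/64z → 15/8yz² + 49/64z³ + 1703/256xy + 5/16xz - 229/128yz + 1421/1024z² - 375/256x + ½y + 7/64z + 203/1024
  leading term yz²: subtract (75/16)·g_4 from 15/8yz² + 49/64z³ + 1703/256xy + 5/16xz - 229/128yz + 1421/1024z² - 375/256x + ½y + 7/64z + 203/1024 → -⅞z³ + 1703/256xy + 5/16xz + 7yz - 203/128z² - 375/256x + 4223/256y - ⅛z - 1033/256
  leading term z³: subtract (35/16z²)·g_6 from -⅞z³ + 1703/256xy + 5/16xz + 7yz - 203/128z² - 375/256x + 4223/256y - ⅛z - 1033/256 → 1703/256xy + 5/16xz + 7yz - 91/128z² - 375/256x + 4223/256y - ⅛z - 1033/256
  leading term xy: subtract (1703/2560y)·f_3 from 1703/256xy + 5/16xz + 7yz - 91/128z² - 375/256x + 4223/256y - ⅛z - 1033/256 → 5/16xz + 7yz - 91/128z² - 375/256x + 315/32y - ⅛z - 1033/256
  leading term xz: subtract (1/32z)·f_3 from 5/16xz + 7yz - 91/128z² - 375/256x + 315/32y - ⅛z - 1033/256 → 7yz - 91/128z² - 375/256x + 315/32y - 7/16z - 1033/256
  leading term yz: subtract (7)·g_5 from 7yz - 91/128z² - 375/256x + 315/32y - 7/16z - 1033/256 → 21/128z² - 375/256x - 21/32y - 7/16z - 361/256
  leading term z²: subtract (-105/256z)·g_6 from 21/128z² - 375/256x - 21/32y - 7/16z - 361/256 → -375/256x - 21/32y - 77/128z - 361/256
  leading term x: subtract (-75/512)·f_3 from -375/256x - 21/32y - 77/128z - 361/256 → -21/32y - 77/128z + 7/128
  leading term y: no divisor's leading term divides it; move -21/32y to the remainder.
  leading term z: subtract (385/256)·g_6 from -77/128z + 7/128 → 21/32
  leading term 1: no divisor's leading term divides it; move 21/32 to the remainder.
  remainder -21/32y + 21/32 ≠ 0; add g_7 = -21/32y + 21/32 to the basis.

The other S-polynomials (S(f_2,g_4), S(f_3,g_4), S(f_1,g_5), S(f_2,g_5), S(f_3,g_5), S(g_4,g_5), S(f_1,g_6), S(f_2,g_6), S(f_3,g_6), S(g_4,g_6), S(g_5,g_6), S(f_1,g_7), S(f_2,g_7), S(f_3,g_7), S(g_4,g_7), S(g_5,g_7), S(g_6,g_7)) all reduce to 0 modulo the current basis, so we have a Gröbner basis.
Inter-reduce: drop elements whose leading term is divisible by another's, tail-reduce, and make monic.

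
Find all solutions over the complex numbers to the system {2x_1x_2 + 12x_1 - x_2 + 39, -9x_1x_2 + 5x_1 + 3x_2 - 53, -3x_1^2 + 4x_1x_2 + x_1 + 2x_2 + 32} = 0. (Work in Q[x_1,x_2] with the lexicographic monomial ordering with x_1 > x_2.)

Compute a lex Gröbner basis by Buchberger's algorithm.
f_1 = 2x_1x_2 + 12x_1 - x_2 + 39, LT = x_1x_2.
f_2 = -9x_1x_2 + 5x_1 + 3x_2 - 53, LT = x_1x_2.
f_3 = -3x_1^2 + 4x_1x_2 + x_1 + 2x_2 + 32, LT = x_1^2.

S(f_1,f_2): lcm = x_1x_2. S = 59/9x_1 - 1/6x_2 + 245/18.
  leading term x_1: no divisor's leading term divides it; move 59/9x_1 to the remainder.
  leading term x_2: no divisor's leading term divides it; move -1/6x_2 to the remainder.
  leading term 1: no divisor's leading term divides it; move 245/18 to the remainder.
  remainder 59/9x_1 - 1/6x_2 + 245/18 ≠ 0; add h_4 = 59/9x_1 - 1/6x_2 + 245/18 to the basis.

S(f_1,f_3): lcm = x_1^2x_2. S = 6x_1^2 + 4/3x_1x_2^2 - 1/6x_1x_2 + 39/2x_1 + 2/3x_2^2 + 32/3x_2.
  leading term x_1^2: subtract (-2)·f_3 from 6x_1^2 + 4/3x_1x_2^2 - 1/6x_1x_2 + 39/2x_1 + 2/3x_2^2 + 32/3x_2 → 4/3x_1x_2^2 + 47/6x_1x_2 + 43/2x_1 + 2/3x_2^2 + 44/3x_2 + 64
  leading term x_1x_2^2: subtract (2/3x_2)·f_1 from 4/3x_1x_2^2 + 47/6x_1x_2 + 43/2x_1 + 2/3x_2^2 + 44/3x_2 + 64 → -1/6x_1x_2 + 43/2x_1 + 4/3x_2^2 - 34/3x_2 + 64
  leading term x_1x_2: subtract (-1/12)·f_1 from -1/6x_1x_2 + 43/2x_1 + 4/3x_2^2 - 34/3x_2 + 64 → 45/2x_1 + 4/3x_2^2 - 137/12x_2 + 269/4
  leading term x_1: subtract (405/118)·h_4 from 45/2x_1 + 4/3x_2^2 - 137/12x_2 + 269/4 → 4/3x_2^2 - 3839/354x_2 + 2423/118
  leading term x_2^2: no divisor's leading term divides it; move 4/3x_2^2 to the remainder.
  leading term x_2: no divisor's leading term divides it; move -3839/354x_2 to the remainder.
  leading term 1: no divisor's leading term divides it; move 2423/118 to the remainder.
  remainder 4/3x_2^2 - 3839/354x_2 + 2423/118 ≠ 0; add h_5 = 4/3x_2^2 - 3839/354x_2 + 2423/118 to the basis.

S(f_2,f_3): lcm = x_1^2x_2. S = -5/9x_1^2 + 4/3x_1x_2^2 + 53/9x_1 + 2/3x_2^2 + 32/3x_2.
  leading term x_1^2: subtract (5/27)·f_3 from -5/9x_1^2 + 4/3x_1x_2^2 + 53/9x_1 + 2/3x_2^2 + 32/3x_2 → 4/3x_1x_2^2 - 20/27x_1x_2 + 154/27x_1 + 2/3x_2^2 + 278/27x_2 - 160/27
  leading term x_1x_2^2: subtract (2/3x_2)·f_1 from 4/3x_1x_2^2 - 20/27x_1x_2 + 154/27x_1 + 2/3x_2^2 + 278/27x_2 - 160/27 → -236/27x_1x_2 + 154/27x_1 + 4/3x_2^2 - 424/27x_2 - 160/27
  leading term x_1x_2: subtract (-118/27)·f_1 from -236/27x_1x_2 + 154/27x_1 + 4/3x_2^2 - 424/27x_2 - 160/27 → 1570/27x_1 + 4/3x_2^2 - 542/27x_2 + 4442/27
  leading term x_1: subtract (1570/177)·h_4 from 1570/27x_1 + 4/3x_2^2 - 542/27x_2 + 4442/27 → 4/3x_2^2 - 29623/1593x_2 + 23251/531
  leading term x_2^2: subtract (1)·h_5 from 4/3x_2^2 - 29623/1593x_2 + 23251/531 → -24695/3186x_2 + 24695/1062
  leading term x_2: no divisor's leading term divides it; move -24695/3186x_2 to the remainder.
  leading term 1: no divisor's leading term divides it; move 24695/1062 to the remainder.
  remainder -24695/3186x_2 + 24695/1062 ≠ 0; add h_6 = -24695/3186x_2 + 24695/1062 to the basis.

The other S-polynomials (S(f_1,h_4), S(f_2,h_4), S(f_3,h_4), S(f_1,h_5), S(f_2,h_5), S(f_3,h_5), S(h_4,h_5), S(f_1,h_6), S(f_2,h_6), S(f_3,h_6), S(h_4,h_6), S(h_5,h_6)) all reduce to 0 modulo the current basis, so we have a Gröbner basis.
Inter-reduce: drop elements whose leading term is divisible by another's, tail-reduce, and make monic.
Reduced Gröbner basis: {x_1 + 2, x_2 - 3}.

The lex basis is triangular: the last element involves only x_2. Solving x_2 - 3 = 0 gives x_2 ∈ {3}; substituting each value into the earlier elements determines the remaining variables.
  x_2 = 3: the earlier basis element becomes x_1 + 2 = 0, giving x_1 = -2 — point (-2, 3).
Substituting each solution back into the original system confirms all equations vanish.
A lex Gröbner basis triangularizes the system, enabling back-substitution.

{(-2, 3)}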